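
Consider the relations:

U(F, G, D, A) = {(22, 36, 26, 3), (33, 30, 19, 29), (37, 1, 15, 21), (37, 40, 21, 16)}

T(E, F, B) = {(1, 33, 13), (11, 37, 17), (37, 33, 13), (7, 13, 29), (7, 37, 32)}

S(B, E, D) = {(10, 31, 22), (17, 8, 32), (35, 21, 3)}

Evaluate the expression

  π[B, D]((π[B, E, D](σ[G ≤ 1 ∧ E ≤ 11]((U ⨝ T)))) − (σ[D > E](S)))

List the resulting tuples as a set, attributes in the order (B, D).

U ⋈ T (natural join on F): {(33, 30, 19, 29, 1, 13), (33, 30, 19, 29, 37, 13), (37, 1, 15, 21, 11, 17), (37, 1, 15, 21, 7, 32), (37, 40, 21, 16, 11, 17), (37, 40, 21, 16, 7, 32)}
Filtering on G ≤ 1 ∧ E ≤ 11 leaves {(37, 1, 15, 21, 11, 17), (37, 1, 15, 21, 7, 32)}.
Keep only column(s) B, E, D: {(17, 11, 15), (32, 7, 15)}
Filtering on D > E leaves {(17, 8, 32)}.
Difference: {(17, 11, 15), (32, 7, 15)} with {(17, 8, 32)} → {(17, 11, 15), (32, 7, 15)}
Keep only column(s) B, D: {(17, 15), (32, 15)}

{(17, 15), (32, 15)}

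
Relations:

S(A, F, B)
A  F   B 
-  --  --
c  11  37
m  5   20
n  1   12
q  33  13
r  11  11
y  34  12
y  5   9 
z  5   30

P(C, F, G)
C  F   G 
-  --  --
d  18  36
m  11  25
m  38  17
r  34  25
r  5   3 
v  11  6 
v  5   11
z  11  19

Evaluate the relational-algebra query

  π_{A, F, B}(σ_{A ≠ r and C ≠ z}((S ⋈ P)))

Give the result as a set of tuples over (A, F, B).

{(c, 11, 37), (m, 5, 20), (y, 34, 12), (y, 5, 9), (z, 5, 30)}

S ⋈ P (natural join on F): {(c, 11, 37, m, 25), (c, 11, 37, v, 6), (c, 11, 37, z, 19), (m, 5, 20, r, 3), (m, 5, 20, v, 11), (r, 11, 11, m, 25), (r, 11, 11, v, 6), (r, 11, 11, z, 19), (y, 34, 12, r, 25), (y, 5, 9, r, 3), (y, 5, 9, v, 11), (z, 5, 30, r, 3), (z, 5, 30, v, 11)}
Apply σ_{A ≠ r and C ≠ z}; surviving tuples: {(c, 11, 37, m, 25), (c, 11, 37, v, 6), (m, 5, 20, r, 3), (m, 5, 20, v, 11), (y, 34, 12, r, 25), (y, 5, 9, r, 3), (y, 5, 9, v, 11), (z, 5, 30, r, 3), (z, 5, 30, v, 11)}
Projecting to A, F, B (4 duplicate(s) eliminated): {(c, 11, 37), (m, 5, 20), (y, 34, 12), (y, 5, 9), (z, 5, 30)}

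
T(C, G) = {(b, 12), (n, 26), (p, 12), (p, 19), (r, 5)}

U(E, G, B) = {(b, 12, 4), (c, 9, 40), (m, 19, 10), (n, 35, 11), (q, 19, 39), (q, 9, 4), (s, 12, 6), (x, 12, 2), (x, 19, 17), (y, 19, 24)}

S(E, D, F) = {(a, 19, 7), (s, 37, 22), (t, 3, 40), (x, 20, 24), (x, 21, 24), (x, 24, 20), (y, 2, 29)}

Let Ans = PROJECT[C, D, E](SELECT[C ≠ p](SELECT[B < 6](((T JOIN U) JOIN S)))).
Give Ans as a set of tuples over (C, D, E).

Joining T and U on G yields {(b, 12, b, 4), (b, 12, s, 6), (b, 12, x, 2), (p, 12, b, 4), (p, 12, s, 6), (p, 12, x, 2), (p, 19, m, 10), (p, 19, q, 39), (p, 19, x, 17), (p, 19, y, 24)}.
Joining (T JOIN U) and S on E yields {(b, 12, s, 6, 37, 22), (b, 12, x, 2, 20, 24), (b, 12, x, 2, 21, 24), (b, 12, x, 2, 24, 20), (p, 12, s, 6, 37, 22), (p, 12, x, 2, 20, 24), (p, 12, x, 2, 21, 24), (p, 12, x, 2, 24, 20), (p, 19, x, 17, 20, 24), (p, 19, x, 17, 21, 24), (p, 19, x, 17, 24, 20), (p, 19, y, 24, 2, 29)}.
σ[B < 6]: keep tuples satisfying B < 6 → {(b, 12, x, 2, 20, 24), (b, 12, x, 2, 21, 24), (b, 12, x, 2, 24, 20), (p, 12, x, 2, 20, 24), (p, 12, x, 2, 21, 24), (p, 12, x, 2, 24, 20)}
σ[C ≠ p]: keep tuples satisfying C ≠ p → {(b, 12, x, 2, 20, 24), (b, 12, x, 2, 21, 24), (b, 12, x, 2, 24, 20)}
π_{C, D, E} gives {(b, 20, x), (b, 21, x), (b, 24, x)}.

{(b, 20, x), (b, 21, x), (b, 24, x)}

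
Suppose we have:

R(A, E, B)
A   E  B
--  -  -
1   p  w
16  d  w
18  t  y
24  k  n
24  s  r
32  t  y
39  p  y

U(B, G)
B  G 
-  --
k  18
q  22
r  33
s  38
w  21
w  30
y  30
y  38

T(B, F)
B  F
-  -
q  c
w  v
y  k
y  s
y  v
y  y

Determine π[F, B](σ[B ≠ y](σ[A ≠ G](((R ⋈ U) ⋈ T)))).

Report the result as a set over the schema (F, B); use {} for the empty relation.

Joining R and U on B yields {(1, p, w, 21), (1, p, w, 30), (16, d, w, 21), (16, d, w, 30), (18, t, y, 30), (18, t, y, 38), (24, s, r, 33), (32, t, y, 30), (32, t, y, 38), (39, p, y, 30), (39, p, y, 38)}.
Joining (R ⋈ U) and T on B yields {(1, p, w, 21, v), (1, p, w, 30, v), (16, d, w, 21, v), (16, d, w, 30, v), (18, t, y, 30, k), (18, t, y, 30, s), (18, t, y, 30, v), (18, t, y, 30, y), (18, t, y, 38, k), (18, t, y, 38, s), (18, t, y, 38, v), (18, t, y, 38, y), (32, t, y, 30, k), (32, t, y, 30, s), (32, t, y, 30, v), (32, t, y, 30, y), (32, t, y, 38, k), (32, t, y, 38, s), (32, t, y, 38, v), (32, t, y, 38, y), (39, p, y, 30, k), (39, p, y, 30, s), (39, p, y, 30, v), (39, p, y, 30, y), (39, p, y, 38, k), (39, p, y, 38, s), (39, p, y, 38, v), (39, p, y, 38, y)}.
σ[A ≠ G]: keep tuples satisfying A ≠ G → {(1, p, w, 21, v), (1, p, w, 30, v), (16, d, w, 21, v), (16, d, w, 30, v), (18, t, y, 30, k), (18, t, y, 30, s), (18, t, y, 30, v), (18, t, y, 30, y), (18, t, y, 38, k), (18, t, y, 38, s), (18, t, y, 38, v), (18, t, y, 38, y), (32, t, y, 30, k), (32, t, y, 30, s), (32, t, y, 30, v), (32, t, y, 30, y), (32, t, y, 38, k), (32, t, y, 38, s), (32, t, y, 38, v), (32, t, y, 38, y), (39, p, y, 30, k), (39, p, y, 30, s), (39, p, y, 30, v), (39, p, y, 30, y), (39, p, y, 38, k), (39, p, y, 38, s), (39, p, y, 38, v), (39, p, y, 38, y)}
σ[B ≠ y]: keep tuples satisfying B ≠ y → {(1, p, w, 21, v), (1, p, w, 30, v), (16, d, w, 21, v), (16, d, w, 30, v)}
Projecting to F, B (3 duplicate(s) eliminated): {(v, w)}

{(v, w)}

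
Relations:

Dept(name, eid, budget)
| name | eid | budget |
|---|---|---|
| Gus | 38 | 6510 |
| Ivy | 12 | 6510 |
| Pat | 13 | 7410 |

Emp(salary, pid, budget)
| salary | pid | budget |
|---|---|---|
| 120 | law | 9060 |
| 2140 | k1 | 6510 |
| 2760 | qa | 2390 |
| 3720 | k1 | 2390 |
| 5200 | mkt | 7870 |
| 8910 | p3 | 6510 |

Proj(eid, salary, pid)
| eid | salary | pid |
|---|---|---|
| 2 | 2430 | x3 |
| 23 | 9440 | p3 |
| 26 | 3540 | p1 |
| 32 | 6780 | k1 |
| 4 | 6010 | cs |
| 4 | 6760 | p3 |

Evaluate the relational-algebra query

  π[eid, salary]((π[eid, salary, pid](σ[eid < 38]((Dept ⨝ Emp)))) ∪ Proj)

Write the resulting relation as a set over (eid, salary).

Natural join on budget: {(Gus, 38, 6510, 2140, k1), (Gus, 38, 6510, 8910, p3), (Ivy, 12, 6510, 2140, k1), (Ivy, 12, 6510, 8910, p3)}
σ[eid < 38]: keep tuples satisfying eid < 38 → {(Ivy, 12, 6510, 2140, k1), (Ivy, 12, 6510, 8910, p3)}
π_{eid, salary, pid} gives {(12, 2140, k1), (12, 8910, p3)}.
Taking the union: {(12, 2140, k1), (12, 8910, p3), (2, 2430, x3), (23, 9440, p3), (26, 3540, p1), (32, 6780, k1), (4, 6010, cs), (4, 6760, p3)}
π_{eid, salary} gives {(12, 2140), (12, 8910), (2, 2430), (23, 9440), (26, 3540), (32, 6780), (4, 6010), (4, 6760)}.

{(12, 2140), (12, 8910), (2, 2430), (23, 9440), (26, 3540), (32, 6780), (4, 6010), (4, 6760)}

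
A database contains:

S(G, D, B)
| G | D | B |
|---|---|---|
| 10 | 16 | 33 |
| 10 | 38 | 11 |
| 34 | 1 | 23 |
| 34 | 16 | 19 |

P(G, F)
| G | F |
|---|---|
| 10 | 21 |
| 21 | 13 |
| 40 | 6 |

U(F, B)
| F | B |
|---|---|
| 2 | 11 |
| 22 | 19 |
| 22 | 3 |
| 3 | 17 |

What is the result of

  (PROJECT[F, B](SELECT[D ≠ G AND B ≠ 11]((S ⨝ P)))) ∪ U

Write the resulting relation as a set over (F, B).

Joining S and P on G yields {(10, 16, 33, 21), (10, 38, 11, 21)}.
σ[D ≠ G AND B ≠ 11]: keep tuples satisfying D ≠ G AND B ≠ 11 → {(10, 16, 33, 21)}
Keep only column(s) F, B: {(21, 33)}
Union: {(21, 33)} with {(2, 11), (22, 19), (22, 3), (3, 17)} → {(2, 11), (21, 33), (22, 19), (22, 3), (3, 17)}

{(2, 11), (21, 33), (22, 19), (22, 3), (3, 17)}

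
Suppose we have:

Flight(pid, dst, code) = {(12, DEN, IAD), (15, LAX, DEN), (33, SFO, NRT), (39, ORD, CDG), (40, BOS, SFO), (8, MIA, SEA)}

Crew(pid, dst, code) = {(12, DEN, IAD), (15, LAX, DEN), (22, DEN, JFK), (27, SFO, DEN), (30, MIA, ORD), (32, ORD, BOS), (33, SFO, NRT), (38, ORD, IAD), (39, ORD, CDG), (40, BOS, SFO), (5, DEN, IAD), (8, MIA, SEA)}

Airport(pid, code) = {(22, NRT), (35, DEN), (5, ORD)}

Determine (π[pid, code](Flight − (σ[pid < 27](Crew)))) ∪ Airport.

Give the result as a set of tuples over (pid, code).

{(22, NRT), (33, NRT), (35, DEN), (39, CDG), (40, SFO), (5, ORD)}

Selection pid < 27: {(12, DEN, IAD), (15, LAX, DEN), (22, DEN, JFK), (5, DEN, IAD), (8, MIA, SEA)}
Difference: {(12, DEN, IAD), (15, LAX, DEN), (33, SFO, NRT), (39, ORD, CDG), (40, BOS, SFO), (8, MIA, SEA)} with {(12, DEN, IAD), (15, LAX, DEN), (22, DEN, JFK), (5, DEN, IAD), (8, MIA, SEA)} → {(33, SFO, NRT), (39, ORD, CDG), (40, BOS, SFO)}
π[pid, code]: project onto (pid, code) → {(33, NRT), (39, CDG), (40, SFO)}
Union: {(33, NRT), (39, CDG), (40, SFO)} with {(22, NRT), (35, DEN), (5, ORD)} → {(22, NRT), (33, NRT), (35, DEN), (39, CDG), (40, SFO), (5, ORD)}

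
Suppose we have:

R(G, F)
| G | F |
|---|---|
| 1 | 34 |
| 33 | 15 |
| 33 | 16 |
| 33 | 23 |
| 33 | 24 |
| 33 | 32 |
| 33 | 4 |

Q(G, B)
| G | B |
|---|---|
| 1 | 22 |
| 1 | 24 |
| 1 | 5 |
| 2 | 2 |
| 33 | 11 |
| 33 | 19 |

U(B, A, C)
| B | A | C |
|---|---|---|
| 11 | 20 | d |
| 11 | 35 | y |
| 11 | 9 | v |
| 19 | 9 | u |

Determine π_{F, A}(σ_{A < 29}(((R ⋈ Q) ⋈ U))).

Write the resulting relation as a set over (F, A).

{(15, 20), (15, 9), (16, 20), (16, 9), (23, 20), (23, 9), (24, 20), (24, 9), (32, 20), (32, 9), (4, 20), (4, 9)}

Natural join on G: {(1, 34, 22), (1, 34, 24), (1, 34, 5), (33, 15, 11), (33, 15, 19), (33, 16, 11), (33, 16, 19), (33, 23, 11), (33, 23, 19), (33, 24, 11), (33, 24, 19), (33, 32, 11), (33, 32, 19), (33, 4, 11), (33, 4, 19)}
Natural join on B: {(33, 15, 11, 20, d), (33, 15, 11, 35, y), (33, 15, 11, 9, v), (33, 15, 19, 9, u), (33, 16, 11, 20, d), (33, 16, 11, 35, y), (33, 16, 11, 9, v), (33, 16, 19, 9, u), (33, 23, 11, 20, d), (33, 23, 11, 35, y), (33, 23, 11, 9, v), (33, 23, 19, 9, u), (33, 24, 11, 20, d), (33, 24, 11, 35, y), (33, 24, 11, 9, v), (33, 24, 19, 9, u), (33, 32, 11, 20, d), (33, 32, 11, 35, y), (33, 32, 11, 9, v), (33, 32, 19, 9, u), (33, 4, 11, 20, d), (33, 4, 11, 35, y), (33, 4, 11, 9, v), (33, 4, 19, 9, u)}
Apply σ_{A < 29}; surviving tuples: {(33, 15, 11, 20, d), (33, 15, 11, 9, v), (33, 15, 19, 9, u), (33, 16, 11, 20, d), (33, 16, 11, 9, v), (33, 16, 19, 9, u), (33, 23, 11, 20, d), (33, 23, 11, 9, v), (33, 23, 19, 9, u), (33, 24, 11, 20, d), (33, 24, 11, 9, v), (33, 24, 19, 9, u), (33, 32, 11, 20, d), (33, 32, 11, 9, v), (33, 32, 19, 9, u), (33, 4, 11, 20, d), (33, 4, 11, 9, v), (33, 4, 19, 9, u)}
Projecting to F, A (6 duplicate(s) eliminated): {(15, 20), (15, 9), (16, 20), (16, 9), (23, 20), (23, 9), (24, 20), (24, 9), (32, 20), (32, 9), (4, 20), (4, 9)}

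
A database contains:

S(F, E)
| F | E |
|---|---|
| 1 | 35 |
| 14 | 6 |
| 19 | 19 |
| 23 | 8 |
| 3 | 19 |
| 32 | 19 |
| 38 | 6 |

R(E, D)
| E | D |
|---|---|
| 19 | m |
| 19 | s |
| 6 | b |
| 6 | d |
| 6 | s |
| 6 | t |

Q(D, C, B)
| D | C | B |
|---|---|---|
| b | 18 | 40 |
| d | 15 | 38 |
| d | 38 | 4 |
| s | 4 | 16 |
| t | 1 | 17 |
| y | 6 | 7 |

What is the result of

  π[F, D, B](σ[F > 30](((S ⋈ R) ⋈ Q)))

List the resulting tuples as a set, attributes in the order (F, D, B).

S ⋈ R (natural join on E): {(14, 6, b), (14, 6, d), (14, 6, s), (14, 6, t), (19, 19, m), (19, 19, s), (3, 19, m), (3, 19, s), (32, 19, m), (32, 19, s), (38, 6, b), (38, 6, d), (38, 6, s), (38, 6, t)}
(S ⋈ R) ⋈ Q (natural join on D): {(14, 6, b, 18, 40), (14, 6, d, 15, 38), (14, 6, d, 38, 4), (14, 6, s, 4, 16), (14, 6, t, 1, 17), (19, 19, s, 4, 16), (3, 19, s, 4, 16), (32, 19, s, 4, 16), (38, 6, b, 18, 40), (38, 6, d, 15, 38), (38, 6, d, 38, 4), (38, 6, s, 4, 16), (38, 6, t, 1, 17)}
Apply σ_{F > 30}; surviving tuples: {(32, 19, s, 4, 16), (38, 6, b, 18, 40), (38, 6, d, 15, 38), (38, 6, d, 38, 4), (38, 6, s, 4, 16), (38, 6, t, 1, 17)}
Projecting to F, D, B: {(32, s, 16), (38, b, 40), (38, d, 38), (38, d, 4), (38, s, 16), (38, t, 17)}

{(32, s, 16), (38, b, 40), (38, d, 38), (38, d, 4), (38, s, 16), (38, t, 17)}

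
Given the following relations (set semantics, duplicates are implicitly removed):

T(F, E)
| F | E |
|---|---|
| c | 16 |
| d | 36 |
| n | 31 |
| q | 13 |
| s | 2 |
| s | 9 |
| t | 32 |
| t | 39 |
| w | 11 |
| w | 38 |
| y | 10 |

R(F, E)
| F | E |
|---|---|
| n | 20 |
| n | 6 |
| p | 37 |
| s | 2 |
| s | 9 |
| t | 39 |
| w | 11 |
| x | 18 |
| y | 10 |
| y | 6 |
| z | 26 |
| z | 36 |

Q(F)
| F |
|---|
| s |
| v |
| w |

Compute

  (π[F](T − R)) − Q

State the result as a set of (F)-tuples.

{c, d, n, q, t}

Difference: {(c, 16), (d, 36), (n, 31), (q, 13), (s, 2), (s, 9), (t, 32), (t, 39), (w, 11), (w, 38), (y, 10)} with {(n, 20), (n, 6), (p, 37), (s, 2), (s, 9), (t, 39), (w, 11), (x, 18), (y, 10), (y, 6), (z, 26), (z, 36)} → {(c, 16), (d, 36), (n, 31), (q, 13), (t, 32), (w, 38)}
Keep only column(s) F: {c, d, n, q, t, w}
Difference: {c, d, n, q, t, w} with {s, v, w} → {c, d, n, q, t}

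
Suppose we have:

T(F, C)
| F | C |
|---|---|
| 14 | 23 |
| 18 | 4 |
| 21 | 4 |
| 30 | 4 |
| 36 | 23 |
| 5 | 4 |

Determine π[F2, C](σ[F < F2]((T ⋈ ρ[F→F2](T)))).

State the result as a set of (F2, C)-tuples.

ρ[F→F2]: schema becomes (F2, C); tuples unchanged.
T ⋈ ρ[F→F2](T) (natural join on C): {(14, 23, 14), (14, 23, 36), (18, 4, 18), (18, 4, 21), (18, 4, 30), (18, 4, 5), (21, 4, 18), (21, 4, 21), (21, 4, 30), (21, 4, 5), (30, 4, 18), (30, 4, 21), (30, 4, 30), (30, 4, 5), (36, 23, 14), (36, 23, 36), (5, 4, 18), (5, 4, 21), (5, 4, 30), (5, 4, 5)}
Filtering on F < F2 leaves {(14, 23, 36), (18, 4, 21), (18, 4, 30), (21, 4, 30), (5, 4, 18), (5, 4, 21), (5, 4, 30)}.
π_{F2, C} gives {(18, 4), (21, 4), (30, 4), (36, 23)} (3 duplicate(s) eliminated).

{(18, 4), (21, 4), (30, 4), (36, 23)}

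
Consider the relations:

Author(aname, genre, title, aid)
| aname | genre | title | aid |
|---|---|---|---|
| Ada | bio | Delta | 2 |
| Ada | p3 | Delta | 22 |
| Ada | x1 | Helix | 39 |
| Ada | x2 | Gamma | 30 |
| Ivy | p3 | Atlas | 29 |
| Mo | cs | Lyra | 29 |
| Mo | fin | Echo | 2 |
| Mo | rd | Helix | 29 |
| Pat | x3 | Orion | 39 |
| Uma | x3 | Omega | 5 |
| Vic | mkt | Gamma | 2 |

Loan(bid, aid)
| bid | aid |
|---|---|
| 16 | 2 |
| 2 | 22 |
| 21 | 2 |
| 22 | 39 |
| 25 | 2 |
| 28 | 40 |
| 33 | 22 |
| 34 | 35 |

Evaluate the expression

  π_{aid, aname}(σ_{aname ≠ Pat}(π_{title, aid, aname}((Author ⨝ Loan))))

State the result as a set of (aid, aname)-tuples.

{(2, Ada), (2, Mo), (2, Vic), (22, Ada), (39, Ada)}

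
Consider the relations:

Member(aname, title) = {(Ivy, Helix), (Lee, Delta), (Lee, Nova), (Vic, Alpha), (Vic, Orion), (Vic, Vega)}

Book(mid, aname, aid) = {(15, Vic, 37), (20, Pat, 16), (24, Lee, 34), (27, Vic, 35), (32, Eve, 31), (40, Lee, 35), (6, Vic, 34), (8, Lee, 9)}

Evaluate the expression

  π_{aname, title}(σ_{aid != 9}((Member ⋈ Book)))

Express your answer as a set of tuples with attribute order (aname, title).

Member ⋈ Book (natural join on aname): {(Lee, Delta, 24, 34), (Lee, Delta, 40, 35), (Lee, Delta, 8, 9), (Lee, Nova, 24, 34), (Lee, Nova, 40, 35), (Lee, Nova, 8, 9), (Vic, Alpha, 15, 37), (Vic, Alpha, 27, 35), (Vic, Alpha, 6, 34), (Vic, Orion, 15, 37), (Vic, Orion, 27, 35), (Vic, Orion, 6, 34), (Vic, Vega, 15, 37), (Vic, Vega, 27, 35), (Vic, Vega, 6, 34)}
Selection aid != 9: {(Lee, Delta, 24, 34), (Lee, Delta, 40, 35), (Lee, Nova, 24, 34), (Lee, Nova, 40, 35), (Vic, Alpha, 15, 37), (Vic, Alpha, 27, 35), (Vic, Alpha, 6, 34), (Vic, Orion, 15, 37), (Vic, Orion, 27, 35), (Vic, Orion, 6, 34), (Vic, Vega, 15, 37), (Vic, Vega, 27, 35), (Vic, Vega, 6, 34)}
Keep only column(s) aname, title (8 duplicate(s) eliminated): {(Lee, Delta), (Lee, Nova), (Vic, Alpha), (Vic, Orion), (Vic, Vega)}

{(Lee, Delta), (Lee, Nova), (Vic, Alpha), (Vic, Orion), (Vic, Vega)}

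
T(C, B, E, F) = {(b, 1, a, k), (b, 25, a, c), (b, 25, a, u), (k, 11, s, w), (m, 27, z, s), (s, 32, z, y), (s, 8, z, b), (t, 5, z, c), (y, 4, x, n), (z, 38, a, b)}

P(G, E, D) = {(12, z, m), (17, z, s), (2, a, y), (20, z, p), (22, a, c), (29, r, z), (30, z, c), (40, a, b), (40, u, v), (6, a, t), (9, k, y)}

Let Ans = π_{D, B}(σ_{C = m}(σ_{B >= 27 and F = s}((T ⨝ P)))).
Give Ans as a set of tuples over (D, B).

T ⋈ P (natural join on E): {(b, 1, a, k, 2, y), (b, 1, a, k, 22, c), (b, 1, a, k, 40, b), (b, 1, a, k, 6, t), (b, 25, a, c, 2, y), (b, 25, a, c, 22, c), (b, 25, a, c, 40, b), (b, 25, a, c, 6, t), (b, 25, a, u, 2, y), (b, 25, a, u, 22, c), (b, 25, a, u, 40, b), (b, 25, a, u, 6, t), (m, 27, z, s, 12, m), (m, 27, z, s, 17, s), (m, 27, z, s, 20, p), (m, 27, z, s, 30, c), (s, 32, z, y, 12, m), (s, 32, z, y, 17, s), (s, 32, z, y, 20, p), (s, 32, z, y, 30, c), (s, 8, z, b, 12, m), (s, 8, z, b, 17, s), (s, 8, z, b, 20, p), (s, 8, z, b, 30, c), (t, 5, z, c, 12, m), (t, 5, z, c, 17, s), (t, 5, z, c, 20, p), (t, 5, z, c, 30, c), (z, 38, a, b, 2, y), (z, 38, a, b, 22, c), (z, 38, a, b, 40, b), (z, 38, a, b, 6, t)}
Apply σ_{B >= 27 and F = s}; surviving tuples: {(m, 27, z, s, 12, m), (m, 27, z, s, 17, s), (m, 27, z, s, 20, p), (m, 27, z, s, 30, c)}
Apply σ_{C = m}; surviving tuples: {(m, 27, z, s, 12, m), (m, 27, z, s, 17, s), (m, 27, z, s, 20, p), (m, 27, z, s, 30, c)}
π_{D, B} gives {(c, 27), (m, 27), (p, 27), (s, 27)}.

{(c, 27), (m, 27), (p, 27), (s, 27)}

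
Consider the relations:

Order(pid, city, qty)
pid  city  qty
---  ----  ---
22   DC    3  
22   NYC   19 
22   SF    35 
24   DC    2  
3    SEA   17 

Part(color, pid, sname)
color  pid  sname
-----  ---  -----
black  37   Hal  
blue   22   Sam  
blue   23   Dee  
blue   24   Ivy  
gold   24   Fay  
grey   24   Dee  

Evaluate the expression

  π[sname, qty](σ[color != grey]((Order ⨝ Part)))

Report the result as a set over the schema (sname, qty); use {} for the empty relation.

{(Fay, 2), (Ivy, 2), (Sam, 19), (Sam, 3), (Sam, 35)}

Joining Order and Part on pid yields {(22, DC, 3, blue, Sam), (22, NYC, 19, blue, Sam), (22, SF, 35, blue, Sam), (24, DC, 2, blue, Ivy), (24, DC, 2, gold, Fay), (24, DC, 2, grey, Dee)}.
σ[color != grey]: keep tuples satisfying color != grey → {(22, DC, 3, blue, Sam), (22, NYC, 19, blue, Sam), (22, SF, 35, blue, Sam), (24, DC, 2, blue, Ivy), (24, DC, 2, gold, Fay)}
π[sname, qty]: project onto (sname, qty) → {(Fay, 2), (Ivy, 2), (Sam, 19), (Sam, 3), (Sam, 35)}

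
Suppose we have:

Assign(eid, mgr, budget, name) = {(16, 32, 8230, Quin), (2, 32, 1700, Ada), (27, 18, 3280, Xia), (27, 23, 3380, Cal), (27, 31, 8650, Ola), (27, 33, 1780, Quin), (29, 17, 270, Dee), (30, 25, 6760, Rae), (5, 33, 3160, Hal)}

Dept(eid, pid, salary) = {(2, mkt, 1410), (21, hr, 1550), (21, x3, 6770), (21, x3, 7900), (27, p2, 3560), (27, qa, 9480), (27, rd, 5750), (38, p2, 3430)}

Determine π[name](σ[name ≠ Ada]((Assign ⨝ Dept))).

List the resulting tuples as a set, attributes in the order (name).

Joining Assign and Dept on eid yields {(2, 32, 1700, Ada, mkt, 1410), (27, 18, 3280, Xia, p2, 3560), (27, 18, 3280, Xia, qa, 9480), (27, 18, 3280, Xia, rd, 5750), (27, 23, 3380, Cal, p2, 3560), (27, 23, 3380, Cal, qa, 9480), (27, 23, 3380, Cal, rd, 5750), (27, 31, 8650, Ola, p2, 3560), (27, 31, 8650, Ola, qa, 9480), (27, 31, 8650, Ola, rd, 5750), (27, 33, 1780, Quin, p2, 3560), (27, 33, 1780, Quin, qa, 9480), (27, 33, 1780, Quin, rd, 5750)}.
σ[name ≠ Ada]: keep tuples satisfying name ≠ Ada → {(27, 18, 3280, Xia, p2, 3560), (27, 18, 3280, Xia, qa, 9480), (27, 18, 3280, Xia, rd, 5750), (27, 23, 3380, Cal, p2, 3560), (27, 23, 3380, Cal, qa, 9480), (27, 23, 3380, Cal, rd, 5750), (27, 31, 8650, Ola, p2, 3560), (27, 31, 8650, Ola, qa, 9480), (27, 31, 8650, Ola, rd, 5750), (27, 33, 1780, Quin, p2, 3560), (27, 33, 1780, Quin, qa, 9480), (27, 33, 1780, Quin, rd, 5750)}
π_{name} gives {Cal, Ola, Quin, Xia} (8 duplicate(s) eliminated).

{Cal, Ola, Quin, Xia}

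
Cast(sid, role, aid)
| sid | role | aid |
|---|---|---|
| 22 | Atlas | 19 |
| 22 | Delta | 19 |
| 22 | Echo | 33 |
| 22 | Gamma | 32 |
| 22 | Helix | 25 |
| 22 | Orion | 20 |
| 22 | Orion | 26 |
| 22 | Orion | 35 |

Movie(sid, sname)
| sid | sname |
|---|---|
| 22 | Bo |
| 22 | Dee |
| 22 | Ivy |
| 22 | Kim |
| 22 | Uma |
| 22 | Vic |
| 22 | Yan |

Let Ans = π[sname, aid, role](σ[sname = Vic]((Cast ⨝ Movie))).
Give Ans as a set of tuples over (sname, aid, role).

Joining Cast and Movie on sid yields {(22, Atlas, 19, Bo), (22, Atlas, 19, Dee), (22, Atlas, 19, Ivy), (22, Atlas, 19, Kim), (22, Atlas, 19, Uma), (22, Atlas, 19, Vic), (22, Atlas, 19, Yan), (22, Delta, 19, Bo), (22, Delta, 19, Dee), (22, Delta, 19, Ivy), (22, Delta, 19, Kim), (22, Delta, 19, Uma), (22, Delta, 19, Vic), (22, Delta, 19, Yan), (22, Echo, 33, Bo), (22, Echo, 33, Dee), (22, Echo, 33, Ivy), (22, Echo, 33, Kim), (22, Echo, 33, Uma), (22, Echo, 33, Vic), (22, Echo, 33, Yan), (22, Gamma, 32, Bo), (22, Gamma, 32, Dee), (22, Gamma, 32, Ivy), (22, Gamma, 32, Kim), (22, Gamma, 32, Uma), (22, Gamma, 32, Vic), (22, Gamma, 32, Yan), (22, Helix, 25, Bo), (22, Helix, 25, Dee), (22, Helix, 25, Ivy), (22, Helix, 25, Kim), (22, Helix, 25, Uma), (22, Helix, 25, Vic), (22, Helix, 25, Yan), (22, Orion, 20, Bo), (22, Orion, 20, Dee), (22, Orion, 20, Ivy), (22, Orion, 20, Kim), (22, Orion, 20, Uma), (22, Orion, 20, Vic), (22, Orion, 20, Yan), (22, Orion, 26, Bo), (22, Orion, 26, Dee), (22, Orion, 26, Ivy), (22, Orion, 26, Kim), (22, Orion, 26, Uma), (22, Orion, 26, Vic), (22, Orion, 26, Yan), (22, Orion, 35, Bo), (22, Orion, 35, Dee), (22, Orion, 35, Ivy), (22, Orion, 35, Kim), (22, Orion, 35, Uma), (22, Orion, 35, Vic), (22, Orion, 35, Yan)}.
Filtering on sname = Vic leaves {(22, Atlas, 19, Vic), (22, Delta, 19, Vic), (22, Echo, 33, Vic), (22, Gamma, 32, Vic), (22, Helix, 25, Vic), (22, Orion, 20, Vic), (22, Orion, 26, Vic), (22, Orion, 35, Vic)}.
π[sname, aid, role]: project onto (sname, aid, role) → {(Vic, 19, Atlas), (Vic, 19, Delta), (Vic, 20, Orion), (Vic, 25, Helix), (Vic, 26, Orion), (Vic, 32, Gamma), (Vic, 33, Echo), (Vic, 35, Orion)}

{(Vic, 19, Atlas), (Vic, 19, Delta), (Vic, 20, Orion), (Vic, 25, Helix), (Vic, 26, Orion), (Vic, 32, Gamma), (Vic, 33, Echo), (Vic, 35, Orion)}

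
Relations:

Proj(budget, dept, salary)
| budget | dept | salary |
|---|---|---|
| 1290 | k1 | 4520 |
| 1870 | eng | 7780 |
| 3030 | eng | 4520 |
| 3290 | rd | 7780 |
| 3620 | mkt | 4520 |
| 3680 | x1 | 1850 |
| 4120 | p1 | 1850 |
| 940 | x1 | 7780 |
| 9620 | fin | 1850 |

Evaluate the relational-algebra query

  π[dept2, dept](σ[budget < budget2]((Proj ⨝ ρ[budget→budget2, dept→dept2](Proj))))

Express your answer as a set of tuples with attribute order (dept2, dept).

ρ[budget→budget2, dept→dept2]: schema becomes (budget2, dept2, salary); tuples unchanged.
Proj ⋈ ρ[budget→budget2, dept→dept2](Proj) (natural join on salary): {(1290, k1, 4520, 1290, k1), (1290, k1, 4520, 3030, eng), (1290, k1, 4520, 3620, mkt), (1870, eng, 7780, 1870, eng), (1870, eng, 7780, 3290, rd), (1870, eng, 7780, 940, x1), (3030, eng, 4520, 1290, k1), (3030, eng, 4520, 3030, eng), (3030, eng, 4520, 3620, mkt), (3290, rd, 7780, 1870, eng), (3290, rd, 7780, 3290, rd), (3290, rd, 7780, 940, x1), (3620, mkt, 4520, 1290, k1), (3620, mkt, 4520, 3030, eng), (3620, mkt, 4520, 3620, mkt), (3680, x1, 1850, 3680, x1), (3680, x1, 1850, 4120, p1), (3680, x1, 1850, 9620, fin), (4120, p1, 1850, 3680, x1), (4120, p1, 1850, 4120, p1), (4120, p1, 1850, 9620, fin), (940, x1, 7780, 1870, eng), (940, x1, 7780, 3290, rd), (940, x1, 7780, 940, x1), (9620, fin, 1850, 3680, x1), (9620, fin, 1850, 4120, p1), (9620, fin, 1850, 9620, fin)}
Selection budget < budget2: {(1290, k1, 4520, 3030, eng), (1290, k1, 4520, 3620, mkt), (1870, eng, 7780, 3290, rd), (3030, eng, 4520, 3620, mkt), (3680, x1, 1850, 4120, p1), (3680, x1, 1850, 9620, fin), (4120, p1, 1850, 9620, fin), (940, x1, 7780, 1870, eng), (940, x1, 7780, 3290, rd)}
π[dept2, dept]: project onto (dept2, dept) → {(eng, k1), (eng, x1), (fin, p1), (fin, x1), (mkt, eng), (mkt, k1), (p1, x1), (rd, eng), (rd, x1)}

{(eng, k1), (eng, x1), (fin, p1), (fin, x1), (mkt, eng), (mkt, k1), (p1, x1), (rd, eng), (rd, x1)}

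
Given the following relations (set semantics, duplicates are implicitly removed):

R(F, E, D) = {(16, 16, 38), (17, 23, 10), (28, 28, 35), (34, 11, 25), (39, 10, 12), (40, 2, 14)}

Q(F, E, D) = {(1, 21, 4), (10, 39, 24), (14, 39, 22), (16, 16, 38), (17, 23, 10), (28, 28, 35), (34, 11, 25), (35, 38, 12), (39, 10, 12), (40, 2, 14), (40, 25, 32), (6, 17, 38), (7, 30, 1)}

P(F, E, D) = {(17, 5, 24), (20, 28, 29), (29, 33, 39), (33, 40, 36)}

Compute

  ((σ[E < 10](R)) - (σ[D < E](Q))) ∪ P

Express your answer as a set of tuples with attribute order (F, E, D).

{(17, 5, 24), (20, 28, 29), (29, 33, 39), (33, 40, 36), (40, 2, 14)}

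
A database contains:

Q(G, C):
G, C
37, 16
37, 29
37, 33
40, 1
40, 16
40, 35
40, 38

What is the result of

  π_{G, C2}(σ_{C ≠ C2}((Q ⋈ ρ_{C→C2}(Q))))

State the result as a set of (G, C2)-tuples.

{(37, 16), (37, 29), (37, 33), (40, 1), (40, 16), (40, 35), (40, 38)}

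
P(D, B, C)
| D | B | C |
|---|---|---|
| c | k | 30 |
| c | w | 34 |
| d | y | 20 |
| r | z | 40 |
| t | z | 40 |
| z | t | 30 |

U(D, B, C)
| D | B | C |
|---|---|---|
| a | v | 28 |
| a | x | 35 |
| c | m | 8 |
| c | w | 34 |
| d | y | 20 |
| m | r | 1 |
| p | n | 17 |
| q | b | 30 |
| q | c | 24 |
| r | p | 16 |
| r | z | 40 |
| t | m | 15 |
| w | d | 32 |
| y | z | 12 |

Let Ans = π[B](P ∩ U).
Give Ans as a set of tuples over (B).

Taking the intersection: {(c, w, 34), (d, y, 20), (r, z, 40)}
π_{B} gives {w, y, z}.

{w, y, z}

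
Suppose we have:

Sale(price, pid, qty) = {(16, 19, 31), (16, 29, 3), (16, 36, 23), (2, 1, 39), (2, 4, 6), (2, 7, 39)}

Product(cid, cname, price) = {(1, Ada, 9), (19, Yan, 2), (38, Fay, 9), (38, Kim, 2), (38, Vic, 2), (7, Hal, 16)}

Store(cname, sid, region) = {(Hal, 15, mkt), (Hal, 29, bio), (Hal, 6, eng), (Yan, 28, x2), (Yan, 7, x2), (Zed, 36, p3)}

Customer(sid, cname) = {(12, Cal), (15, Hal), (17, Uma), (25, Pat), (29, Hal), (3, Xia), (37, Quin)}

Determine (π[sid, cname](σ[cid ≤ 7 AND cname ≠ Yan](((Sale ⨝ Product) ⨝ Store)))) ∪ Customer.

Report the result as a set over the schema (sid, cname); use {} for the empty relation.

{(12, Cal), (15, Hal), (17, Uma), (25, Pat), (29, Hal), (3, Xia), (37, Quin), (6, Hal)}

Natural join on price: {(16, 19, 31, 7, Hal), (16, 29, 3, 7, Hal), (16, 36, 23, 7, Hal), (2, 1, 39, 19, Yan), (2, 1, 39, 38, Kim), (2, 1, 39, 38, Vic), (2, 4, 6, 19, Yan), (2, 4, 6, 38, Kim), (2, 4, 6, 38, Vic), (2, 7, 39, 19, Yan), (2, 7, 39, 38, Kim), (2, 7, 39, 38, Vic)}
Natural join on cname: {(16, 19, 31, 7, Hal, 15, mkt), (16, 19, 31, 7, Hal, 29, bio), (16, 19, 31, 7, Hal, 6, eng), (16, 29, 3, 7, Hal, 15, mkt), (16, 29, 3, 7, Hal, 29, bio), (16, 29, 3, 7, Hal, 6, eng), (16, 36, 23, 7, Hal, 15, mkt), (16, 36, 23, 7, Hal, 29, bio), (16, 36, 23, 7, Hal, 6, eng), (2, 1, 39, 19, Yan, 28, x2), (2, 1, 39, 19, Yan, 7, x2), (2, 4, 6, 19, Yan, 28, x2), (2, 4, 6, 19, Yan, 7, x2), (2, 7, 39, 19, Yan, 28, x2), (2, 7, 39, 19, Yan, 7, x2)}
σ[cid ≤ 7 AND cname ≠ Yan]: keep tuples satisfying cid ≤ 7 AND cname ≠ Yan → {(16, 19, 31, 7, Hal, 15, mkt), (16, 19, 31, 7, Hal, 29, bio), (16, 19, 31, 7, Hal, 6, eng), (16, 29, 3, 7, Hal, 15, mkt), (16, 29, 3, 7, Hal, 29, bio), (16, 29, 3, 7, Hal, 6, eng), (16, 36, 23, 7, Hal, 15, mkt), (16, 36, 23, 7, Hal, 29, bio), (16, 36, 23, 7, Hal, 6, eng)}
π_{sid, cname} gives {(15, Hal), (29, Hal), (6, Hal)} (6 duplicate(s) eliminated).
Set union of the two operands is {(12, Cal), (15, Hal), (17, Uma), (25, Pat), (29, Hal), (3, Xia), (37, Quin), (6, Hal)}.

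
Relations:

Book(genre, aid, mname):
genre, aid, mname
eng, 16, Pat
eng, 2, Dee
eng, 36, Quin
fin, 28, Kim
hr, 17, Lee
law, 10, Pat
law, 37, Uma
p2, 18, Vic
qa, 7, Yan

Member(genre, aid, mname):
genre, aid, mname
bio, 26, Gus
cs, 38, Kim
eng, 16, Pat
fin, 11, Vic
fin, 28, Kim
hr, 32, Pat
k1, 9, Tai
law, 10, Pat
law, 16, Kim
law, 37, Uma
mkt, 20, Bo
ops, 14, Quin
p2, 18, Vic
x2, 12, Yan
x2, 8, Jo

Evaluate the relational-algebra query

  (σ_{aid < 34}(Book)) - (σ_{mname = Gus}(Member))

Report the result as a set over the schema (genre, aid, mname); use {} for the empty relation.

Apply σ_{aid < 34}; surviving tuples: {(eng, 16, Pat), (eng, 2, Dee), (fin, 28, Kim), (hr, 17, Lee), (law, 10, Pat), (p2, 18, Vic), (qa, 7, Yan)}
Apply σ_{mname = Gus}; surviving tuples: {(bio, 26, Gus)}
Difference: {(eng, 16, Pat), (eng, 2, Dee), (fin, 28, Kim), (hr, 17, Lee), (law, 10, Pat), (p2, 18, Vic), (qa, 7, Yan)} with {(bio, 26, Gus)} → {(eng, 16, Pat), (eng, 2, Dee), (fin, 28, Kim), (hr, 17, Lee), (law, 10, Pat), (p2, 18, Vic), (qa, 7, Yan)}

{(eng, 16, Pat), (eng, 2, Dee), (fin, 28, Kim), (hr, 17, Lee), (law, 10, Pat), (p2, 18, Vic), (qa, 7, Yan)}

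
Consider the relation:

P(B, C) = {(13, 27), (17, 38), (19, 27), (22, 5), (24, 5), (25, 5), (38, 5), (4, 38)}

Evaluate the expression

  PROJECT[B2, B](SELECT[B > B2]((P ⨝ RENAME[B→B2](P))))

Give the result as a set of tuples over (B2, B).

{(13, 19), (22, 24), (22, 25), (22, 38), (24, 25), (24, 38), (25, 38), (4, 17)}

ρ[B→B2]: schema becomes (B2, C); tuples unchanged.
Joining P and RENAME[B→B2](P) on C yields {(13, 27, 13), (13, 27, 19), (17, 38, 17), (17, 38, 4), (19, 27, 13), (19, 27, 19), (22, 5, 22), (22, 5, 24), (22, 5, 25), (22, 5, 38), (24, 5, 22), (24, 5, 24), (24, 5, 25), (24, 5, 38), (25, 5, 22), (25, 5, 24), (25, 5, 25), (25, 5, 38), (38, 5, 22), (38, 5, 24), (38, 5, 25), (38, 5, 38), (4, 38, 17), (4, 38, 4)}.
σ[B > B2]: keep tuples satisfying B > B2 → {(17, 38, 4), (19, 27, 13), (24, 5, 22), (25, 5, 22), (25, 5, 24), (38, 5, 22), (38, 5, 24), (38, 5, 25)}
π_{B2, B} gives {(13, 19), (22, 24), (22, 25), (22, 38), (24, 25), (24, 38), (25, 38), (4, 17)}.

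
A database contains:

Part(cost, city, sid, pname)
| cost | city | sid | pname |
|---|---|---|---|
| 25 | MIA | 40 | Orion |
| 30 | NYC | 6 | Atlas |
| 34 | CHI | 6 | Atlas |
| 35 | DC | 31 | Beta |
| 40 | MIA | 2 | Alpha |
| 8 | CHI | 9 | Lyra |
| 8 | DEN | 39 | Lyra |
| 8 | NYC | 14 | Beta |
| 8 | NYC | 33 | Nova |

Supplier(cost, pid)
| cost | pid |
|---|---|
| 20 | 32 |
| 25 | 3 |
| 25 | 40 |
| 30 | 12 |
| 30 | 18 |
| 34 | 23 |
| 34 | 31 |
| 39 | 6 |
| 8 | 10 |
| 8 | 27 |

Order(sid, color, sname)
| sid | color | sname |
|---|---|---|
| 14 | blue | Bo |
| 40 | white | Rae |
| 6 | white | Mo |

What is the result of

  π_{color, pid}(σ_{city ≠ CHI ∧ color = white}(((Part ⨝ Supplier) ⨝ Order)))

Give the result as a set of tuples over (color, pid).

{(white, 12), (white, 18), (white, 3), (white, 40)}

Natural join on cost: {(25, MIA, 40, Orion, 3), (25, MIA, 40, Orion, 40), (30, NYC, 6, Atlas, 12), (30, NYC, 6, Atlas, 18), (34, CHI, 6, Atlas, 23), (34, CHI, 6, Atlas, 31), (8, CHI, 9, Lyra, 10), (8, CHI, 9, Lyra, 27), (8, DEN, 39, Lyra, 10), (8, DEN, 39, Lyra, 27), (8, NYC, 14, Beta, 10), (8, NYC, 14, Beta, 27), (8, NYC, 33, Nova, 10), (8, NYC, 33, Nova, 27)}
Natural join on sid: {(25, MIA, 40, Orion, 3, white, Rae), (25, MIA, 40, Orion, 40, white, Rae), (30, NYC, 6, Atlas, 12, white, Mo), (30, NYC, 6, Atlas, 18, white, Mo), (34, CHI, 6, Atlas, 23, white, Mo), (34, CHI, 6, Atlas, 31, white, Mo), (8, NYC, 14, Beta, 10, blue, Bo), (8, NYC, 14, Beta, 27, blue, Bo)}
Filtering on city ≠ CHI ∧ color = white leaves {(25, MIA, 40, Orion, 3, white, Rae), (25, MIA, 40, Orion, 40, white, Rae), (30, NYC, 6, Atlas, 12, white, Mo), (30, NYC, 6, Atlas, 18, white, Mo)}.
Keep only column(s) color, pid: {(white, 12), (white, 18), (white, 3), (white, 40)}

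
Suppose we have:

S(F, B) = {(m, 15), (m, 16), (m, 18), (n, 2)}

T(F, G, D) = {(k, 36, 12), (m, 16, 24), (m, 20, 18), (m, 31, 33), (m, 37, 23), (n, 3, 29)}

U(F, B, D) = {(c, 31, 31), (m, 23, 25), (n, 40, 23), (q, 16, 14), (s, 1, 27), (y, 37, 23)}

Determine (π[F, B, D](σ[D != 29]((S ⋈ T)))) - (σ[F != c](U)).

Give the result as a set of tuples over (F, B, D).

Joining S and T on F yields {(m, 15, 16, 24), (m, 15, 20, 18), (m, 15, 31, 33), (m, 15, 37, 23), (m, 16, 16, 24), (m, 16, 20, 18), (m, 16, 31, 33), (m, 16, 37, 23), (m, 18, 16, 24), (m, 18, 20, 18), (m, 18, 31, 33), (m, 18, 37, 23), (n, 2, 3, 29)}.
Apply σ_{D != 29}; surviving tuples: {(m, 15, 16, 24), (m, 15, 20, 18), (m, 15, 31, 33), (m, 15, 37, 23), (m, 16, 16, 24), (m, 16, 20, 18), (m, 16, 31, 33), (m, 16, 37, 23), (m, 18, 16, 24), (m, 18, 20, 18), (m, 18, 31, 33), (m, 18, 37, 23)}
π_{F, B, D} gives {(m, 15, 18), (m, 15, 23), (m, 15, 24), (m, 15, 33), (m, 16, 18), (m, 16, 23), (m, 16, 24), (m, 16, 33), (m, 18, 18), (m, 18, 23), (m, 18, 24), (m, 18, 33)}.
Apply σ_{F != c}; surviving tuples: {(m, 23, 25), (n, 40, 23), (q, 16, 14), (s, 1, 27), (y, 37, 23)}
Taking the difference: {(m, 15, 18), (m, 15, 23), (m, 15, 24), (m, 15, 33), (m, 16, 18), (m, 16, 23), (m, 16, 24), (m, 16, 33), (m, 18, 18), (m, 18, 23), (m, 18, 24), (m, 18, 33)}

{(m, 15, 18), (m, 15, 23), (m, 15, 24), (m, 15, 33), (m, 16, 18), (m, 16, 23), (m, 16, 24), (m, 16, 33), (m, 18, 18), (m, 18, 23), (m, 18, 24), (m, 18, 33)}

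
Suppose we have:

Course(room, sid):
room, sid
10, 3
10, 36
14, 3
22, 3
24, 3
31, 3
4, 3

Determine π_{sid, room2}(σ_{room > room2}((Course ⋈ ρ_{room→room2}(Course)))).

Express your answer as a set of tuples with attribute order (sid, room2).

ρ[room→room2]: schema becomes (room2, sid); tuples unchanged.
Natural join on sid: {(10, 3, 10), (10, 3, 14), (10, 3, 22), (10, 3, 24), (10, 3, 31), (10, 3, 4), (10, 36, 10), (14, 3, 10), (14, 3, 14), (14, 3, 22), (14, 3, 24), (14, 3, 31), (14, 3, 4), (22, 3, 10), (22, 3, 14), (22, 3, 22), (22, 3, 24), (22, 3, 31), (22, 3, 4), (24, 3, 10), (24, 3, 14), (24, 3, 22), (24, 3, 24), (24, 3, 31), (24, 3, 4), (31, 3, 10), (31, 3, 14), (31, 3, 22), (31, 3, 24), (31, 3, 31), (31, 3, 4), (4, 3, 10), (4, 3, 14), (4, 3, 22), (4, 3, 24), (4, 3, 31), (4, 3, 4)}
Apply σ_{room > room2}; surviving tuples: {(10, 3, 4), (14, 3, 10), (14, 3, 4), (22, 3, 10), (22, 3, 14), (22, 3, 4), (24, 3, 10), (24, 3, 14), (24, 3, 22), (24, 3, 4), (31, 3, 10), (31, 3, 14), (31, 3, 22), (31, 3, 24), (31, 3, 4)}
π_{sid, room2} gives {(3, 10), (3, 14), (3, 22), (3, 24), (3, 4)} (10 duplicate(s) eliminated).

{(3, 10), (3, 14), (3, 22), (3, 24), (3, 4)}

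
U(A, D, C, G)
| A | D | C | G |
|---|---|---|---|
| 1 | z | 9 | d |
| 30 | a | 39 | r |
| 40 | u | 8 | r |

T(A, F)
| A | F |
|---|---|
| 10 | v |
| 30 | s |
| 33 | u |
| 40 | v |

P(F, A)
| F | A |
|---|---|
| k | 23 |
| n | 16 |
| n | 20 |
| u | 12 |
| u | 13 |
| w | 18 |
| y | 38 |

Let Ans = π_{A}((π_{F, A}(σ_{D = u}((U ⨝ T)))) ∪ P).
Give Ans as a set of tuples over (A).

{12, 13, 16, 18, 20, 23, 38, 40}

Natural join on A: {(30, a, 39, r, s), (40, u, 8, r, v)}
σ[D = u]: keep tuples satisfying D = u → {(40, u, 8, r, v)}
Keep only column(s) F, A: {(v, 40)}
Set union of the two operands is {(k, 23), (n, 16), (n, 20), (u, 12), (u, 13), (v, 40), (w, 18), (y, 38)}.
Keep only column(s) A: {12, 13, 16, 18, 20, 23, 38, 40}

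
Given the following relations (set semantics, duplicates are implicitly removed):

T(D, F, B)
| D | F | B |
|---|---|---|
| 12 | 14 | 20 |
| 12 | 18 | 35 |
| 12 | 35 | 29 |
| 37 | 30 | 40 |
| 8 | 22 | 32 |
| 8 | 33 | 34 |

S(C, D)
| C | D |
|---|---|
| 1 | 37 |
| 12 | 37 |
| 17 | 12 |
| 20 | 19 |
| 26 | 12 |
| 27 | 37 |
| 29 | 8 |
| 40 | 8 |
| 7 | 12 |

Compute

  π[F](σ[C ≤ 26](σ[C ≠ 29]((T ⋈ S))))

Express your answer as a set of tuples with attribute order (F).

T ⋈ S (natural join on D): {(12, 14, 20, 17), (12, 14, 20, 26), (12, 14, 20, 7), (12, 18, 35, 17), (12, 18, 35, 26), (12, 18, 35, 7), (12, 35, 29, 17), (12, 35, 29, 26), (12, 35, 29, 7), (37, 30, 40, 1), (37, 30, 40, 12), (37, 30, 40, 27), (8, 22, 32, 29), (8, 22, 32, 40), (8, 33, 34, 29), (8, 33, 34, 40)}
σ[C ≠ 29]: keep tuples satisfying C ≠ 29 → {(12, 14, 20, 17), (12, 14, 20, 26), (12, 14, 20, 7), (12, 18, 35, 17), (12, 18, 35, 26), (12, 18, 35, 7), (12, 35, 29, 17), (12, 35, 29, 26), (12, 35, 29, 7), (37, 30, 40, 1), (37, 30, 40, 12), (37, 30, 40, 27), (8, 22, 32, 40), (8, 33, 34, 40)}
σ[C ≤ 26]: keep tuples satisfying C ≤ 26 → {(12, 14, 20, 17), (12, 14, 20, 26), (12, 14, 20, 7), (12, 18, 35, 17), (12, 18, 35, 26), (12, 18, 35, 7), (12, 35, 29, 17), (12, 35, 29, 26), (12, 35, 29, 7), (37, 30, 40, 1), (37, 30, 40, 12)}
Keep only column(s) F (7 duplicate(s) eliminated): {14, 18, 30, 35}

{14, 18, 30, 35}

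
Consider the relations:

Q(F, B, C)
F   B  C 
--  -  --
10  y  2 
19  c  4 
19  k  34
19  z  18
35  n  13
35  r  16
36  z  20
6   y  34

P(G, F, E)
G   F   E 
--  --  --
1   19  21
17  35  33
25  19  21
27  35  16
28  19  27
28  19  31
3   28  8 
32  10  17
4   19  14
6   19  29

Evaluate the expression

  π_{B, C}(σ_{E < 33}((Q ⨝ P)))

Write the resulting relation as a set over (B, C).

Q ⋈ P (natural join on F): {(10, y, 2, 32, 17), (19, c, 4, 1, 21), (19, c, 4, 25, 21), (19, c, 4, 28, 27), (19, c, 4, 28, 31), (19, c, 4, 4, 14), (19, c, 4, 6, 29), (19, k, 34, 1, 21), (19, k, 34, 25, 21), (19, k, 34, 28, 27), (19, k, 34, 28, 31), (19, k, 34, 4, 14), (19, k, 34, 6, 29), (19, z, 18, 1, 21), (19, z, 18, 25, 21), (19, z, 18, 28, 27), (19, z, 18, 28, 31), (19, z, 18, 4, 14), (19, z, 18, 6, 29), (35, n, 13, 17, 33), (35, n, 13, 27, 16), (35, r, 16, 17, 33), (35, r, 16, 27, 16)}
Selection E < 33: {(10, y, 2, 32, 17), (19, c, 4, 1, 21), (19, c, 4, 25, 21), (19, c, 4, 28, 27), (19, c, 4, 28, 31), (19, c, 4, 4, 14), (19, c, 4, 6, 29), (19, k, 34, 1, 21), (19, k, 34, 25, 21), (19, k, 34, 28, 27), (19, k, 34, 28, 31), (19, k, 34, 4, 14), (19, k, 34, 6, 29), (19, z, 18, 1, 21), (19, z, 18, 25, 21), (19, z, 18, 28, 27), (19, z, 18, 28, 31), (19, z, 18, 4, 14), (19, z, 18, 6, 29), (35, n, 13, 27, 16), (35, r, 16, 27, 16)}
π[B, C]: project onto (B, C) (15 duplicate(s) eliminated) → {(c, 4), (k, 34), (n, 13), (r, 16), (y, 2), (z, 18)}

{(c, 4), (k, 34), (n, 13), (r, 16), (y, 2), (z, 18)}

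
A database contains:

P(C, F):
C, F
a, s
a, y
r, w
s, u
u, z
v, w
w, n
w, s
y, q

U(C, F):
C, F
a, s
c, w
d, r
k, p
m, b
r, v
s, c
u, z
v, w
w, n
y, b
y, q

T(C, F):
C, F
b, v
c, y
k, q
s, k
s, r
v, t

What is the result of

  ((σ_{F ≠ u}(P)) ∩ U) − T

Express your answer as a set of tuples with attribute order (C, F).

{(a, s), (u, z), (v, w), (w, n), (y, q)}

Filtering on F ≠ u leaves {(a, s), (a, y), (r, w), (u, z), (v, w), (w, n), (w, s), (y, q)}.
Intersection: {(a, s), (a, y), (r, w), (u, z), (v, w), (w, n), (w, s), (y, q)} with {(a, s), (c, w), (d, r), (k, p), (m, b), (r, v), (s, c), (u, z), (v, w), (w, n), (y, b), (y, q)} → {(a, s), (u, z), (v, w), (w, n), (y, q)}
Difference: {(a, s), (u, z), (v, w), (w, n), (y, q)} with {(b, v), (c, y), (k, q), (s, k), (s, r), (v, t)} → {(a, s), (u, z), (v, w), (w, n), (y, q)}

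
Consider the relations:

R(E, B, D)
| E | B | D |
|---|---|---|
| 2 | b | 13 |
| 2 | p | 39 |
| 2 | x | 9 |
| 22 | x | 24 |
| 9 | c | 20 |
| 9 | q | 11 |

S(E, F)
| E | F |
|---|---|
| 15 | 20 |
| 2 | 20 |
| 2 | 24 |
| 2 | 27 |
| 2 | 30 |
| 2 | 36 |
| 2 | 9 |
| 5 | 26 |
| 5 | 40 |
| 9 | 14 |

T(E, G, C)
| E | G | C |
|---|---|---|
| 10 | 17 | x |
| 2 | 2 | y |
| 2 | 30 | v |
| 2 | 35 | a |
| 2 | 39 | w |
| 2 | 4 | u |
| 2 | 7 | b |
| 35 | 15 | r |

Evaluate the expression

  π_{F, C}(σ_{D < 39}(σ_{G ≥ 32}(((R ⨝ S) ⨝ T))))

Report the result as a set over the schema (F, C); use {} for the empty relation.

{(20, a), (20, w), (24, a), (24, w), (27, a), (27, w), (30, a), (30, w), (36, a), (36, w), (9, a), (9, w)}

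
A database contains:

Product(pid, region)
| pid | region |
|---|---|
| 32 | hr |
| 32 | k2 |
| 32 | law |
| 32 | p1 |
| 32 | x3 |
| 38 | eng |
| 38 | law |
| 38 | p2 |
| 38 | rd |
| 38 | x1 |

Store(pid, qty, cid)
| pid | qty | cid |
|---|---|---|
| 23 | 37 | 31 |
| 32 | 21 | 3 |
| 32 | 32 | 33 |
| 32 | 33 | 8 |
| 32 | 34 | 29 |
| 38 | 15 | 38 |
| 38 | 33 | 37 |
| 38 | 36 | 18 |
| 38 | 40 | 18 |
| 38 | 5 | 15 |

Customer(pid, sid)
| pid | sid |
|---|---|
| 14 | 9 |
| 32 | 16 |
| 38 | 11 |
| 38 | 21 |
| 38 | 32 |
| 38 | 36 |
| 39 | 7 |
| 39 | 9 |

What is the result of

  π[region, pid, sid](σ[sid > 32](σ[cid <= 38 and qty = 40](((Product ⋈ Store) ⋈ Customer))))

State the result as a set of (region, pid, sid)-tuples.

{(eng, 38, 36), (law, 38, 36), (p2, 38, 36), (rd, 38, 36), (x1, 38, 36)}

Product ⋈ Store (natural join on pid): {(32, hr, 21, 3), (32, hr, 32, 33), (32, hr, 33, 8), (32, hr, 34, 29), (32, k2, 21, 3), (32, k2, 32, 33), (32, k2, 33, 8), (32, k2, 34, 29), (32, law, 21, 3), (32, law, 32, 33), (32, law, 33, 8), (32, law, 34, 29), (32, p1, 21, 3), (32, p1, 32, 33), (32, p1, 33, 8), (32, p1, 34, 29), (32, x3, 21, 3), (32, x3, 32, 33), (32, x3, 33, 8), (32, x3, 34, 29), (38, eng, 15, 38), (38, eng, 33, 37), (38, eng, 36, 18), (38, eng, 40, 18), (38, eng, 5, 15), (38, law, 15, 38), (38, law, 33, 37), (38, law, 36, 18), (38, law, 40, 18), (38, law, 5, 15), (38, p2, 15, 38), (38, p2, 33, 37), (38, p2, 36, 18), (38, p2, 40, 18), (38, p2, 5, 15), (38, rd, 15, 38), (38, rd, 33, 37), (38, rd, 36, 18), (38, rd, 40, 18), (38, rd, 5, 15), (38, x1, 15, 38), (38, x1, 33, 37), (38, x1, 36, 18), (38, x1, 40, 18), (38, x1, 5, 15)}
(Product ⋈ Store) ⋈ Customer (natural join on pid): {(32, hr, 21, 3, 16), (32, hr, 32, 33, 16), (32, hr, 33, 8, 16), (32, hr, 34, 29, 16), (32, k2, 21, 3, 16), (32, k2, 32, 33, 16), (32, k2, 33, 8, 16), (32, k2, 34, 29, 16), (32, law, 21, 3, 16), (32, law, 32, 33, 16), (32, law, 33, 8, 16), (32, law, 34, 29, 16), (32, p1, 21, 3, 16), (32, p1, 32, 33, 16), (32, p1, 33, 8, 16), (32, p1, 34, 29, 16), (32, x3, 21, 3, 16), (32, x3, 32, 33, 16), (32, x3, 33, 8, 16), (32, x3, 34, 29, 16), (38, eng, 15, 38, 11), (38, eng, 15, 38, 21), (38, eng, 15, 38, 32), (38, eng, 15, 38, 36), (38, eng, 33, 37, 11), (38, eng, 33, 37, 21), (38, eng, 33, 37, 32), (38, eng, 33, 37, 36), (38, eng, 36, 18, 11), (38, eng, 36, 18, 21), (38, eng, 36, 18, 32), (38, eng, 36, 18, 36), (38, eng, 40, 18, 11), (38, eng, 40, 18, 21), (38, eng, 40, 18, 32), (38, eng, 40, 18, 36), (38, eng, 5, 15, 11), (38, eng, 5, 15, 21), (38, eng, 5, 15, 32), (38, eng, 5, 15, 36), (38, law, 15, 38, 11), (38, law, 15, 38, 21), (38, law, 15, 38, 32), (38, law, 15, 38, 36), (38, law, 33, 37, 11), (38, law, 33, 37, 21), (38, law, 33, 37, 32), (38, law, 33, 37, 36), (38, law, 36, 18, 11), (38, law, 36, 18, 21), (38, law, 36, 18, 32), (38, law, 36, 18, 36), (38, law, 40, 18, 11), (38, law, 40, 18, 21), (38, law, 40, 18, 32), (38, law, 40, 18, 36), (38, law, 5, 15, 11), (38, law, 5, 15, 21), (38, law, 5, 15, 32), (38, law, 5, 15, 36), (38, p2, 15, 38, 11), (38, p2, 15, 38, 21), (38, p2, 15, 38, 32), (38, p2, 15, 38, 36), (38, p2, 33, 37, 11), (38, p2, 33, 37, 21), (38, p2, 33, 37, 32), (38, p2, 33, 37, 36), (38, p2, 36, 18, 11), (38, p2, 36, 18, 21), (38, p2, 36, 18, 32), (38, p2, 36, 18, 36), (38, p2, 40, 18, 11), (38, p2, 40, 18, 21), (38, p2, 40, 18, 32), (38, p2, 40, 18, 36), (38, p2, 5, 15, 11), (38, p2, 5, 15, 21), (38, p2, 5, 15, 32), (38, p2, 5, 15, 36), (38, rd, 15, 38, 11), (38, rd, 15, 38, 21), (38, rd, 15, 38, 32), (38, rd, 15, 38, 36), (38, rd, 33, 37, 11), (38, rd, 33, 37, 21), (38, rd, 33, 37, 32), (38, rd, 33, 37, 36), (38, rd, 36, 18, 11), (38, rd, 36, 18, 21), (38, rd, 36, 18, 32), (38, rd, 36, 18, 36), (38, rd, 40, 18, 11), (38, rd, 40, 18, 21), (38, rd, 40, 18, 32), (38, rd, 40, 18, 36), (38, rd, 5, 15, 11), (38, rd, 5, 15, 21), (38, rd, 5, 15, 32), (38, rd, 5, 15, 36), (38, x1, 15, 38, 11), (38, x1, 15, 38, 21), (38, x1, 15, 38, 32), (38, x1, 15, 38, 36), (38, x1, 33, 37, 11), (38, x1, 33, 37, 21), (38, x1, 33, 37, 32), (38, x1, 33, 37, 36), (38, x1, 36, 18, 11), (38, x1, 36, 18, 21), (38, x1, 36, 18, 32), (38, x1, 36, 18, 36), (38, x1, 40, 18, 11), (38, x1, 40, 18, 21), (38, x1, 40, 18, 32), (38, x1, 40, 18, 36), (38, x1, 5, 15, 11), (38, x1, 5, 15, 21), (38, x1, 5, 15, 32), (38, x1, 5, 15, 36)}
Filtering on cid <= 38 and qty = 40 leaves {(38, eng, 40, 18, 11), (38, eng, 40, 18, 21), (38, eng, 40, 18, 32), (38, eng, 40, 18, 36), (38, law, 40, 18, 11), (38, law, 40, 18, 21), (38, law, 40, 18, 32), (38, law, 40, 18, 36), (38, p2, 40, 18, 11), (38, p2, 40, 18, 21), (38, p2, 40, 18, 32), (38, p2, 40, 18, 36), (38, rd, 40, 18, 11), (38, rd, 40, 18, 21), (38, rd, 40, 18, 32), (38, rd, 40, 18, 36), (38, x1, 40, 18, 11), (38, x1, 40, 18, 21), (38, x1, 40, 18, 32), (38, x1, 40, 18, 36)}.
Filtering on sid > 32 leaves {(38, eng, 40, 18, 36), (38, law, 40, 18, 36), (38, p2, 40, 18, 36), (38, rd, 40, 18, 36), (38, x1, 40, 18, 36)}.
Projecting to region, pid, sid: {(eng, 38, 36), (law, 38, 36), (p2, 38, 36), (rd, 38, 36), (x1, 38, 36)}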